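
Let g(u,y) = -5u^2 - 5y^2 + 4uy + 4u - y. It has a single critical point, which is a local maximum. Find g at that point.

23/28

∂g/∂u = -10u + 4y + 4 = 0 and ∂g/∂y = 4u - 10y - 1 = 0, so (u, y) = (3/7, 1/14).
The Hessian has g_{uu} = -10, g_{yy} = -10, g_{uy} = 4, giving D = 84 > 0 with g_{uu} < 0, so the point is a local maximum.
g(3/7, 1/14) = 23/28.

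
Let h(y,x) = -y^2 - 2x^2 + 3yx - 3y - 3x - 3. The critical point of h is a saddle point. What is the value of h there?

-57

∂h/∂y = -2y + 3x - 3 = 0 and ∂h/∂x = 3y - 4x - 3 = 0, so (y, x) = (21, 15).
The Hessian has h_{yy} = -2, h_{xx} = -4, h_{yx} = 3, giving D = -1 < 0, so the point is a saddle point.
h(21, 15) = -57.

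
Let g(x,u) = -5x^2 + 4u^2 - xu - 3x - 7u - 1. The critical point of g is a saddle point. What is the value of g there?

∂g/∂x = -10x - u - 3 = 0 and ∂g/∂u = -x + 8u - 7 = 0, so (x, u) = (-31/81, 67/81).
The Hessian has g_{xx} = -10, g_{uu} = 8, g_{xu} = -1, giving D = -81 < 0, so the point is a saddle point.
g(-31/81, 67/81) = -269/81.

-269/81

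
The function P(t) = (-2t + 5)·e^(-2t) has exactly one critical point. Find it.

Differentiating with the product rule gives P'(t) = (4t - 12)·e^(-2t). Since e^(-2t) > 0, the only critical point is t = 3.
P''(3) has the same sign as 4 > 0, so this is a local minimum.
P(3) = (-1)·e^(-6) ≈ -0.0025.

3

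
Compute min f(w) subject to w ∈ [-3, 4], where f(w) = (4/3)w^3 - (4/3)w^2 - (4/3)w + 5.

-39

f'(w) = 4w^2 - (8/3)w - 4/3, which vanishes at w = -1/3 and w = 1.
Evaluating at the critical points and endpoints: f(-3) = -39,  f(-1/3) = 425/81,  f(1) = 11/3,  f(4) = 191/3.
The minimum over the interval is -39, attained at w = -3.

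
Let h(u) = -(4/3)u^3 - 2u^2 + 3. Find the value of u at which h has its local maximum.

0

h'(u) = -4u^2 - 4u = 0 at u = -1, 0.
Since h''(u) = -8u - 4, we get h''(-1) = 4 > 0 ⇒ local minimum; h''(0) = -4 < 0 ⇒ local maximum.
So the local maximum value is h(0) = 3.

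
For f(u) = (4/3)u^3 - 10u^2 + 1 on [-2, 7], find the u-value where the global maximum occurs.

0

The derivative is 4u^2 - 20u, which vanishes at u = 0 and u = 5.
Candidates: f(-2) = -149/3,  f(0) = 1,  f(5) = -247/3,  f(7) = -95/3.
So the maximum is f(0) = 1.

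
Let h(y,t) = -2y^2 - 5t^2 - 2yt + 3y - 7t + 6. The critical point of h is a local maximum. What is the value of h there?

401/36

∂h/∂y = -4y - 2t + 3 = 0 and ∂h/∂t = -2y - 10t - 7 = 0, so (y, t) = (11/9, -17/18).
The Hessian has h_{yy} = -4, h_{tt} = -10, h_{yt} = -2, giving D = 36 > 0 with h_{yy} < 0, so the point is a local maximum.
h(11/9, -17/18) = 401/36.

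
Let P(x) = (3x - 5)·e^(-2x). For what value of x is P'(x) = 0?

13/6

Differentiating with the product rule gives P'(x) = (-6x + 13)·e^(-2x). Since e^(-2x) > 0, the only critical point is x = 13/6.
P''(13/6) has the same sign as -6 < 0, so this is a local maximum.
P(13/6) = (3/2)·e^(-13/3) ≈ 0.0197.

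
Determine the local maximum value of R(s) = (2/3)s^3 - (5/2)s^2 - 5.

R'(s) = 2s^2 - 5s = 0 at s = 0, 5/2.
Since R''(s) = 4s - 5, we get R''(0) = -5 < 0 ⇒ local maximum; R''(5/2) = 5 > 0 ⇒ local minimum.
So the local maximum value is R(0) = -5.

-5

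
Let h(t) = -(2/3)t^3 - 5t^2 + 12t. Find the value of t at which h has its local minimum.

h'(t) = -2t^2 - 10t + 12 = 0 at t = -6, 1.
h''(t) = -4t - 10. h''(-6) = 14 > 0 ⇒ local minimum; h''(1) = -14 < 0 ⇒ local maximum.
The local minimum is h(-6) = -108.

-6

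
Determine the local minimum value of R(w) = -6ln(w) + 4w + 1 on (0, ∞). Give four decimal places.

4.5672

R'(w) = -6/w + 4 = 0 gives w = 3/2.
R''(w) = 6/w², which is positive for w > 0, so this is a local minimum.
R(3/2) = -6·ln(3/2) + 6 + 1 ≈ 4.5672.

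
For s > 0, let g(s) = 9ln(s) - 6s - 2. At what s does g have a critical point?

3/2

g'(s) = 9/s − 6 = 0 gives s = 3/2.
g''(s) = -9/s², which is negative for s > 0, so this is a local maximum.
g(3/2) = 9·ln(3/2) - 9 - 2 ≈ -7.3508.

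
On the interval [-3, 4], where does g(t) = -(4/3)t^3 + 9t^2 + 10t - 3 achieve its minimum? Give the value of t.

-1/2

The derivative is -4t^2 + 18t + 10, whose only zero in [-3, 4] is t = -1/2.
Evaluating at the critical points and endpoints: g(-3) = 84, g(-1/2) = -67/12, g(4) = 287/3.
The minimum over the interval is -67/12, attained at t = -1/2.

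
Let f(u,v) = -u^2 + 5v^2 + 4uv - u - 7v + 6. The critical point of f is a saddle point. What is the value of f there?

4

∂f/∂u = -2u + 4v - 1 = 0 and ∂f/∂v = 4u + 10v - 7 = 0, so (u, v) = (1/2, 1/2).
The Hessian has f_{uu} = -2, f_{vv} = 10, f_{uv} = 4, giving D = -36 < 0, so the point is a saddle point.
f(1/2, 1/2) = 4.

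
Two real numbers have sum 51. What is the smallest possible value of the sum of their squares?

2601/2

With a + b = 51, a^2 + b^2 = a^2 + (51 − a)^2.
The derivative 2a − 2(51 − a) = 4a − 102 vanishes at a = 51/2; second derivative 4 > 0, a minimum.
The minimum is 2·(51/2)^2 = 2601/2.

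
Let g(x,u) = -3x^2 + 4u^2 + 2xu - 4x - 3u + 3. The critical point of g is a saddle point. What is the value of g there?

13/4

∂g/∂x = -6x + 2u - 4 = 0 and ∂g/∂u = 2x + 8u - 3 = 0, so (x, u) = (-1/2, 1/2).
The Hessian has g_{xx} = -6, g_{uu} = 8, g_{xu} = 2, giving D = -52 < 0, so the point is a saddle point.
g(-1/2, 1/2) = 13/4.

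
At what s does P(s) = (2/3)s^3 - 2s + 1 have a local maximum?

P'(s) = 2s^2 - 2. Setting P'(s) = 0 gives s ∈ {-1, 1}.
Second-derivative test with P''(s) = 4s: P''(-1) = -4 < 0 ⇒ local maximum; P''(1) = 4 > 0 ⇒ local minimum.
The local maximum is P(-1) = 7/3.

-1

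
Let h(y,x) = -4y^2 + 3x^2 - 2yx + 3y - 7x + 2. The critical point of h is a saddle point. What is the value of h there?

∂h/∂y = -8y - 2x + 3 = 0 and ∂h/∂x = -2y + 6x - 7 = 0, so (y, x) = (1/13, 31/26).
The Hessian has h_{yy} = -8, h_{xx} = 6, h_{yx} = -2, giving D = -52 < 0, so the point is a saddle point.
h(1/13, 31/26) = -107/52.

-107/52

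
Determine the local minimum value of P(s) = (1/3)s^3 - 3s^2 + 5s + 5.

P'(s) = s^2 - 6s + 5. Setting P'(s) = 0 gives s ∈ {1, 5}.
P''(s) = 2s - 6. P''(1) = -4 < 0 ⇒ local maximum; P''(5) = 4 > 0 ⇒ local minimum.
So the local minimum value is P(5) = -10/3.

-10/3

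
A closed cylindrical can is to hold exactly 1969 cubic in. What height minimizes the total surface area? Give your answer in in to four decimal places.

With radius r and height h, πr²h = 1969 so h = 1969/(πr²), and S(r) = 2πr² + 2πrh = 2πr² + 2·1969/r.
S'(r) = 4πr − 2·1969/r² = 0 ⇒ r³ = 1969/(2π), so r ≈ 6.7924 and h = 2r ≈ 13.5848.
S''(r) = 4π + 4·1969/r³ > 0, so this is the minimum; S ≈ 869.6510.

13.5848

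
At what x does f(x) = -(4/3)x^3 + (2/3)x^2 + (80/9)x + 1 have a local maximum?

5/3

f'(x) = -4x^2 + (4/3)x + 80/9 = 0 at x = -4/3, 5/3.
Second-derivative test with f''(x) = -8x + 4/3: f''(-4/3) = 12 > 0 ⇒ local minimum; f''(5/3) = -12 < 0 ⇒ local maximum.
So the local maximum value is f(5/3) = 931/81.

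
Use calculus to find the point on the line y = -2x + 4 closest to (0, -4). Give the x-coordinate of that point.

16/5

Minimize D(x)^2 = (x + 0)^2 + (-2x + 8)^2.
d/dx[D^2] = 2(x + 0) + 2·(-2)·(-2x + 8) = 0 ⇒ x = 16/5.
Then y = -12/5 and the distance is √(64/5) ≈ 3.5777.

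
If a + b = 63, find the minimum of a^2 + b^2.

3969/2

With a + b = 63, a^2 + b^2 = a^2 + (63 − a)^2.
The derivative 2a − 2(63 − a) = 4a − 126 vanishes at a = 63/2; second derivative 4 > 0, a minimum.
The minimum is 2·(63/2)^2 = 3969/2.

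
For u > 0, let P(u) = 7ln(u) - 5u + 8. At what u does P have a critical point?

7/5

P'(u) = 7/u − 5 = 0 gives u = 7/5.
P''(u) = -7/u², which is negative for u > 0, so this is a local maximum.
P(7/5) = 7·ln(7/5) - 7 + 8 ≈ 3.3553.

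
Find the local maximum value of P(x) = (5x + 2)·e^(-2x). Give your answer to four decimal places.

2.0468

Differentiating with the product rule gives P'(x) = (-10x + 1)·e^(-2x). Since e^(-2x) > 0, the only critical point is x = 1/10.
P''(1/10) has the same sign as -10 < 0, so this is a local maximum.
P(1/10) = (5/2)·e^(-1/5) ≈ 2.0468.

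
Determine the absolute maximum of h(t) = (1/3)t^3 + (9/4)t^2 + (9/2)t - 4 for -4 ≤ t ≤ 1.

The derivative is t^2 + (9/2)t + 9/2, which vanishes at t = -3 and t = -3/2.
Compare values at every candidate in [-4, 1]: h(-4) = -22/3, h(-3) = -25/4, h(-3/2) = -109/16, h(1) = 37/12.
So the maximum is h(1) = 37/12.

37/12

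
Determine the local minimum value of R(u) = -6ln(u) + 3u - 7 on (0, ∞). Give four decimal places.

-5.1589

R'(u) = -6/u + 3 = 0 gives u = 2.
R''(u) = 6/u², which is positive for u > 0, so this is a local minimum.
R(2) = -6·ln(2) + 6 - 7 ≈ -5.1589.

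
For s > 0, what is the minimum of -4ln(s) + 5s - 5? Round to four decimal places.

-0.1074

h'(s) = -4/s + 5 = 0 gives s = 4/5.
h''(s) = 4/s², which is positive for s > 0, so this is a local minimum.
h(4/5) = -4·ln(4/5) + 4 - 5 ≈ -0.1074.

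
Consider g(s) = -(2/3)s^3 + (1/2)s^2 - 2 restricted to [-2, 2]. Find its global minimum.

The derivative is -2s^2 + s, which vanishes at s = 0 and s = 1/2.
Compare values at every candidate in [-2, 2]: g(-2) = 16/3,  g(0) = -2,  g(1/2) = -47/24,  g(2) = -16/3.
Hence the absolute minimum is -16/3 at s = 2.

-16/3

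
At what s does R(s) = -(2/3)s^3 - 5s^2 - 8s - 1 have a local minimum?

-4

Critical points: R'(s) = -2s^2 - 10s - 8 vanishes at s = -4, -1.
Since R''(s) = -4s - 10, we get R''(-4) = 6 > 0 ⇒ local minimum; R''(-1) = -6 < 0 ⇒ local maximum.
So the local minimum value is R(-4) = -19/3.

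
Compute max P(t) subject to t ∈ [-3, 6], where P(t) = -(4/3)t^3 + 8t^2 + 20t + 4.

P'(t) = -4t^2 + 16t + 20, which vanishes at t = -1 and t = 5.
Evaluating at the critical points and endpoints: P(-3) = 52; P(-1) = -20/3; P(5) = 412/3; P(6) = 124.
So the maximum is P(5) = 412/3.

412/3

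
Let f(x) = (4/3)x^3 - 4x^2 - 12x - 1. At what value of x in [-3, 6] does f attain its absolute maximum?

Differentiating, f'(x) = 4x^2 - 8x - 12; which vanishes at x = -1 and x = 3.
Candidates: f(-3) = -37,  f(-1) = 17/3,  f(3) = -37,  f(6) = 71.
So the maximum is f(6) = 71.

6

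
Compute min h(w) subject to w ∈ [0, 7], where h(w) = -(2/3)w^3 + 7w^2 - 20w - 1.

-80/3

Differentiating, h'(w) = -2w^2 + 14w - 20; which vanishes at w = 2 and w = 5.
Candidates: h(0) = -1,  h(2) = -55/3,  h(5) = -28/3,  h(7) = -80/3.
The minimum over the interval is -80/3, attained at w = 7.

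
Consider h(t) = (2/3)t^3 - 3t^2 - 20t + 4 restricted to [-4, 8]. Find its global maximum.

80/3

The derivative is 2t^2 - 6t - 20, which vanishes at t = -2 and t = 5.
Candidates: h(-4) = -20/3, h(-2) = 80/3, h(5) = -263/3, h(8) = -20/3.
The maximum over the interval is 80/3, attained at t = -2.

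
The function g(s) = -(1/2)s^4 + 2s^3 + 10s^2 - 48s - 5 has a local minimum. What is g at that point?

g'(s) = -2s^3 + 6s^2 + 20s - 48 = 0 at s = -3, 2, 4.
Since g''(s) = -6s^2 + 12s + 20, we get g''(-3) = -70 < 0 ⇒ local maximum; g''(2) = 20 > 0 ⇒ local minimum; g''(4) = -28 < 0 ⇒ local maximum.
The local minimum is g(2) = -53.

-53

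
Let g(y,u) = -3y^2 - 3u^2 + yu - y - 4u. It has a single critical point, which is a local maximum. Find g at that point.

∂g/∂y = -6y + u - 1 = 0 and ∂g/∂u = y - 6u - 4 = 0, so (y, u) = (-2/7, -5/7).
The Hessian has g_{yy} = -6, g_{uu} = -6, g_{yu} = 1, giving D = 35 > 0 with g_{yy} < 0, so the point is a local maximum.
g(-2/7, -5/7) = 11/7.

11/7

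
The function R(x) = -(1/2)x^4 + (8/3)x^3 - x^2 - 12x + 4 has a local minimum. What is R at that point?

Critical points: R'(x) = -2x^3 + 8x^2 - 2x - 12 vanishes at x = -1, 2, 3.
Second-derivative test with R''(x) = -6x^2 + 16x - 2: R''(-1) = -24 < 0 ⇒ local maximum; R''(2) = 6 > 0 ⇒ local minimum; R''(3) = -8 < 0 ⇒ local maximum.
Thus R has its local minimum at x = 2, with value -32/3.

-32/3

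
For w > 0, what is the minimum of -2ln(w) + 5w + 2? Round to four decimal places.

5.8326

g'(w) = -2/w + 5 = 0 gives w = 2/5.
g''(w) = 2/w², which is positive for w > 0, so this is a local minimum.
g(2/5) = -2·ln(2/5) + 2 + 2 ≈ 5.8326.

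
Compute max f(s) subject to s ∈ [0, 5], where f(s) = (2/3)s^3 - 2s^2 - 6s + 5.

f'(s) = 2s^2 - 4s - 6, whose only zero in [0, 5] is s = 3.
Candidates: f(0) = 5; f(3) = -13; f(5) = 25/3.
The maximum over the interval is 25/3, attained at s = 5.

25/3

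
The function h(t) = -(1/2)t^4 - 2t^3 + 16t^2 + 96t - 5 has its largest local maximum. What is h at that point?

379

h'(t) = -2t^3 - 6t^2 + 32t + 96. Setting h'(t) = 0 gives t ∈ {-4, -3, 4}.
h''(t) = -6t^2 - 12t + 32. h''(-4) = -16 < 0 ⇒ local maximum; h''(-3) = 14 > 0 ⇒ local minimum; h''(4) = -112 < 0 ⇒ local maximum.
The largest local maximum is h(4) = 379.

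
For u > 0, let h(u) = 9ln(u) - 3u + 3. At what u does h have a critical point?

3

h'(u) = 9/u − 3 = 0 gives u = 3.
h''(u) = -9/u², which is negative for u > 0, so this is a local maximum.
h(3) = 9·ln(3) - 9 + 3 ≈ 3.8875.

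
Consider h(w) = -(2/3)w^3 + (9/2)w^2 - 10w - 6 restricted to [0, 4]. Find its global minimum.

h'(w) = -2w^2 + 9w - 10, which vanishes at w = 2 and w = 5/2.
Candidates: h(0) = -6, h(2) = -40/3, h(5/2) = -319/24, h(4) = -50/3.
Hence the absolute minimum is -50/3 at w = 4.

-50/3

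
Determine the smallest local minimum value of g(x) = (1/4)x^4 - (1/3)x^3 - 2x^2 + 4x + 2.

-22/3

Critical points: g'(x) = x^3 - x^2 - 4x + 4 vanishes at x = -2, 1, 2.
Since g''(x) = 3x^2 - 2x - 4, we get g''(-2) = 12 > 0 ⇒ local minimum; g''(1) = -3 < 0 ⇒ local maximum; g''(2) = 4 > 0 ⇒ local minimum.
The smallest local minimum is g(-2) = -22/3.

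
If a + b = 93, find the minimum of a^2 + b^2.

With a + b = 93, a^2 + b^2 = a^2 + (93 − a)^2.
The derivative 2a − 2(93 − a) = 4a − 186 vanishes at a = 93/2; second derivative 4 > 0, a minimum.
The minimum is 2·(93/2)^2 = 8649/2.

8649/2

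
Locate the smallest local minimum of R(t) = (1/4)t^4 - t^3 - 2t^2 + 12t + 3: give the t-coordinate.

-2

R'(t) = t^3 - 3t^2 - 4t + 12 = 0 at t = -2, 2, 3.
Since R''(t) = 3t^2 - 6t - 4, we get R''(-2) = 20 > 0 ⇒ local minimum; R''(2) = -4 < 0 ⇒ local maximum; R''(3) = 5 > 0 ⇒ local minimum.
The smallest local minimum is R(-2) = -17.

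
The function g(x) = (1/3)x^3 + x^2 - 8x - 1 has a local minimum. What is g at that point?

-31/3

Critical points: g'(x) = x^2 + 2x - 8 vanishes at x = -4, 2.
g''(x) = 2x + 2. g''(-4) = -6 < 0 ⇒ local maximum; g''(2) = 6 > 0 ⇒ local minimum.
The local minimum is g(2) = -31/3.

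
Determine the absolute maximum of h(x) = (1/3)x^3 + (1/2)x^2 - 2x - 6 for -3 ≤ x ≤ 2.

-8/3

Differentiating, h'(x) = x^2 + x - 2; which vanishes at x = -2 and x = 1.
Compare values at every candidate in [-3, 2]: h(-3) = -9/2,  h(-2) = -8/3,  h(1) = -43/6,  h(2) = -16/3.
So the maximum is h(-2) = -8/3.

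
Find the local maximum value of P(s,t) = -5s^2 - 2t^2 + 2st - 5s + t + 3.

∂P/∂s = -10s + 2t - 5 = 0 and ∂P/∂t = 2s - 4t + 1 = 0, so (s, t) = (-1/2, 0).
The Hessian has P_{ss} = -10, P_{tt} = -4, P_{st} = 2, giving D = 36 > 0 with P_{ss} < 0, so the point is a local maximum.
P(-1/2, 0) = 17/4.

17/4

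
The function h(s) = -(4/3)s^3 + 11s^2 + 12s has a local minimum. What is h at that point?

-37/12

h'(s) = -4s^2 + 22s + 12. Setting h'(s) = 0 gives s ∈ {-1/2, 6}.
Since h''(s) = -8s + 22, we get h''(-1/2) = 26 > 0 ⇒ local minimum; h''(6) = -26 < 0 ⇒ local maximum.
The local minimum is h(-1/2) = -37/12.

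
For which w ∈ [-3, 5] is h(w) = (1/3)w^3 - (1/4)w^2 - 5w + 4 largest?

5

h'(w) = w^2 - (1/2)w - 5, which vanishes at w = -2 and w = 5/2.
Evaluating at the critical points and endpoints: h(-3) = 31/4; h(-2) = 31/3; h(5/2) = -233/48; h(5) = 173/12.
So the maximum is h(5) = 173/12.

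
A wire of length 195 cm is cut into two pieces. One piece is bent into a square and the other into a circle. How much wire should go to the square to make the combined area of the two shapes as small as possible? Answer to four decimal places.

109.2193

Let x be the length used for the square. Square side x/4; circle radius (195−x)/(2π).
A(x) = (x/4)² + π·((195−x)/(2π))² = x²/16 + (195−x)²/(4π) for 0 ≤ x ≤ 195. A'(x) = x/8 − (195−x)/(2π) = 0 gives x = 4·195/(π+4) ≈ 109.2193.
A'' = 1/8 + 1/(2π) > 0, so this gives the minimum combined area; x ≈ 109.2193 cm to the square.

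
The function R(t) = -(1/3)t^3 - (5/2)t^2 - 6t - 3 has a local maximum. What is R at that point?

R'(t) = -t^2 - 5t - 6 = 0 at t = -3, -2.
R''(t) = -2t - 5. R''(-3) = 1 > 0 ⇒ local minimum; R''(-2) = -1 < 0 ⇒ local maximum.
The local maximum is R(-2) = 5/3.

5/3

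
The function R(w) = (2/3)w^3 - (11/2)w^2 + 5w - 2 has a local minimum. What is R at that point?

R'(w) = 2w^2 - 11w + 5. Setting R'(w) = 0 gives w ∈ {1/2, 5}.
Since R''(w) = 4w - 11, we get R''(1/2) = -9 < 0 ⇒ local maximum; R''(5) = 9 > 0 ⇒ local minimum.
Thus R has its local minimum at w = 5, with value -187/6.

-187/6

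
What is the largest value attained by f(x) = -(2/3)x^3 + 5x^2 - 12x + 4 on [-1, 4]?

Differentiating, f'(x) = -2x^2 + 10x - 12; which vanishes at x = 2 and x = 3.
Compare values at every candidate in [-1, 4]: f(-1) = 65/3; f(2) = -16/3; f(3) = -5; f(4) = -20/3.
So the maximum is f(-1) = 65/3.

65/3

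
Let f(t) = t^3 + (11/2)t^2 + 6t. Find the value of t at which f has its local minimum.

f'(t) = 3t^2 + 11t + 6. Setting f'(t) = 0 gives t ∈ {-3, -2/3}.
Second-derivative test with f''(t) = 6t + 11: f''(-3) = -7 < 0 ⇒ local maximum; f''(-2/3) = 7 > 0 ⇒ local minimum.
So the local minimum value is f(-2/3) = -50/27.

-2/3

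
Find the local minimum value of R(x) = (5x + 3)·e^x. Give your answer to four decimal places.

Differentiating with the product rule gives R'(x) = (5x + 8)·e^x. Since e^x > 0, the only critical point is x = -8/5.
R''(-8/5) has the same sign as 5 > 0, so this is a local minimum.
R(-8/5) = (-5)·e^(-8/5) ≈ -1.0095.

-1.0095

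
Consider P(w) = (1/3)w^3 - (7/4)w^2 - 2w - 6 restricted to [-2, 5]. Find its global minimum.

P'(w) = w^2 - (7/2)w - 2, which vanishes at w = -1/2 and w = 4.
Evaluating at the critical points and endpoints: P(-2) = -35/3, P(-1/2) = -263/48, P(4) = -62/3, P(5) = -217/12.
Hence the absolute minimum is -62/3 at w = 4.

-62/3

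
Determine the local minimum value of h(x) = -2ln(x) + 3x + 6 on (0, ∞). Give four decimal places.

8.8109

h'(x) = -2/x + 3 = 0 gives x = 2/3.
h''(x) = 2/x², which is positive for x > 0, so this is a local minimum.
h(2/3) = -2·ln(2/3) + 2 + 6 ≈ 8.8109.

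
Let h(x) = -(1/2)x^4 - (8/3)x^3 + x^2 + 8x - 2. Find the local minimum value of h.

-41/6

h'(x) = -2x^3 - 8x^2 + 2x + 8 = 0 at x = -4, -1, 1.
Since h''(x) = -6x^2 - 16x + 2, we get h''(-4) = -30 < 0 ⇒ local maximum; h''(-1) = 12 > 0 ⇒ local minimum; h''(1) = -20 < 0 ⇒ local maximum.
Thus h has its local minimum at x = -1, with value -41/6.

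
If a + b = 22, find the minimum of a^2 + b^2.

With a + b = 22, a^2 + b^2 = a^2 + (22 − a)^2.
The derivative 2a − 2(22 − a) = 4a − 44 vanishes at a = 11; second derivative 4 > 0, a minimum.
The minimum is 2·(11)^2 = 242.

242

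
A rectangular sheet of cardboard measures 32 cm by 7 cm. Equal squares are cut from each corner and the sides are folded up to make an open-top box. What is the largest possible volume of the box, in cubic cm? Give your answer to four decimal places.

With cut size x, the volume is V(x) = x(32 − 2x)(7 − 2x) for 0 < x < 3.5.
V'(x) = 12x^2 − 156x + 224. Setting V'(x) = 0 gives x ≈ 1.6437 (the root in (0, 3.5)).
V''(x) = 24x − 156 is negative there, so this is the maximum; V ≈ 175.2158.

175.2158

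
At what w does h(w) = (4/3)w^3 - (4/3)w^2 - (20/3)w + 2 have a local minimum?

h'(w) = 4w^2 - (8/3)w - 20/3. Setting h'(w) = 0 gives w ∈ {-1, 5/3}.
Since h''(w) = 8w - 8/3, we get h''(-1) = -32/3 < 0 ⇒ local maximum; h''(5/3) = 32/3 > 0 ⇒ local minimum.
So the local minimum value is h(5/3) = -538/81.

5/3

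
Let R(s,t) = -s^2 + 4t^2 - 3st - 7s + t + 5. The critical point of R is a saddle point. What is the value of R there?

299/25

∂R/∂s = -2s - 3t - 7 = 0 and ∂R/∂t = -3s + 8t + 1 = 0, so (s, t) = (-53/25, -23/25).
The Hessian has R_{ss} = -2, R_{tt} = 8, R_{st} = -3, giving D = -25 < 0, so the point is a saddle point.
R(-53/25, -23/25) = 299/25.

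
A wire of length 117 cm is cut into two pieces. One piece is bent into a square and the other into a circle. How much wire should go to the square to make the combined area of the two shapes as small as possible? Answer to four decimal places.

Let x be the length used for the square. Square side x/4; circle radius (117−x)/(2π).
A(x) = (x/4)² + π·((117−x)/(2π))² = x²/16 + (117−x)²/(4π) for 0 ≤ x ≤ 117. A'(x) = x/8 − (117−x)/(2π) = 0 gives x = 4·117/(π+4) ≈ 65.5316.
A'' = 1/8 + 1/(2π) > 0, so this gives the minimum combined area; x ≈ 65.5316 cm to the square.

65.5316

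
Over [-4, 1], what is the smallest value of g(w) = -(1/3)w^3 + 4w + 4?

Differentiating, g'(w) = -w^2 + 4; whose only zero in [-4, 1] is w = -2.
Evaluating at the critical points and endpoints: g(-4) = 28/3,  g(-2) = -4/3,  g(1) = 23/3.
The minimum over the interval is -4/3, attained at w = -2.

-4/3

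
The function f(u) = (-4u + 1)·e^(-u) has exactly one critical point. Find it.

By the product rule, f'(u) = (4u - 5)·e^(-u). Since e^(-u) > 0, the only critical point is u = 5/4.
f''(5/4) has the same sign as 4 > 0, so this is a local minimum.
f(5/4) = (-4)·e^(-5/4) ≈ -1.1460.

5/4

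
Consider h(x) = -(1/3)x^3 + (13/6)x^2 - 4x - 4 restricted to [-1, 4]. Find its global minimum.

The derivative is -x^2 + (13/3)x - 4, which vanishes at x = 4/3 and x = 3.
Compare values at every candidate in [-1, 4]: h(-1) = 5/2, h(4/3) = -508/81, h(3) = -11/2, h(4) = -20/3.
So the minimum is h(4) = -20/3.

-20/3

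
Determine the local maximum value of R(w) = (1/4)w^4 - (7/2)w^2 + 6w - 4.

-5/4

R'(w) = w^3 - 7w + 6 = 0 at w = -3, 1, 2.
R''(w) = 3w^2 - 7. R''(-3) = 20 > 0 ⇒ local minimum; R''(1) = -4 < 0 ⇒ local maximum; R''(2) = 5 > 0 ⇒ local minimum.
Thus R has its local maximum at w = 1, with value -5/4.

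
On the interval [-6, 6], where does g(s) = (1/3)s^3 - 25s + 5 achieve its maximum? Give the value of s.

Differentiating, g'(s) = s^2 - 25; which vanishes at s = -5 and s = 5.
Evaluating at the critical points and endpoints: g(-6) = 83,  g(-5) = 265/3,  g(5) = -235/3,  g(6) = -73.
So the maximum is g(-5) = 265/3.

-5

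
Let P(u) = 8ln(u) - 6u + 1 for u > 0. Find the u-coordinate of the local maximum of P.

P'(u) = 8/u − 6 = 0 gives u = 4/3.
P''(u) = -8/u², which is negative for u > 0, so this is a local maximum.
P(4/3) = 8·ln(4/3) - 8 + 1 ≈ -4.6985.

4/3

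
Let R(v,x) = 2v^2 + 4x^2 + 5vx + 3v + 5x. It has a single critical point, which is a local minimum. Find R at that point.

-11/7

∂R/∂v = 4v + 5x + 3 = 0 and ∂R/∂x = 5v + 8x + 5 = 0, so (v, x) = (1/7, -5/7).
The Hessian has R_{vv} = 4, R_{xx} = 8, R_{vx} = 5, giving D = 7 > 0 with R_{vv} > 0, so the point is a local minimum.
R(1/7, -5/7) = -11/7.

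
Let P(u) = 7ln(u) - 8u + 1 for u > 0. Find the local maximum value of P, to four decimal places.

-6.9347

P'(u) = 7/u − 8 = 0 gives u = 7/8.
P''(u) = -7/u², which is negative for u > 0, so this is a local maximum.
P(7/8) = 7·ln(7/8) - 7 + 1 ≈ -6.9347.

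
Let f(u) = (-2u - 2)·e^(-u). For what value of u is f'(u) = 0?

Differentiating with the product rule gives f'(u) = (2u)·e^(-u). Since e^(-u) > 0, the only critical point is u = 0.
f''(0) has the same sign as 2 > 0, so this is a local minimum.
f(0) = (-2)·e^(0) ≈ -2.0000.

0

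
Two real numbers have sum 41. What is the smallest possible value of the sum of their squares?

With a + b = 41, a^2 + b^2 = a^2 + (41 − a)^2.
The derivative 2a − 2(41 − a) = 4a − 82 vanishes at a = 41/2; second derivative 4 > 0, a minimum.
The minimum is 2·(41/2)^2 = 1681/2.

1681/2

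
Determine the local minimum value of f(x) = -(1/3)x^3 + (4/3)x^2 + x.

f'(x) = -x^2 + (8/3)x + 1 = 0 at x = -1/3, 3.
f''(x) = -2x + 8/3. f''(-1/3) = 10/3 > 0 ⇒ local minimum; f''(3) = -10/3 < 0 ⇒ local maximum.
So the local minimum value is f(-1/3) = -14/81.

-14/81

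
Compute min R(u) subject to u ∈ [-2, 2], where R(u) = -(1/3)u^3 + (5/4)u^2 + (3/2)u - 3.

-163/48

The derivative is -u^2 + (5/2)u + 3/2, whose only zero in [-2, 2] is u = -1/2.
Compare values at every candidate in [-2, 2]: R(-2) = 5/3; R(-1/2) = -163/48; R(2) = 7/3.
Hence the absolute minimum is -163/48 at u = -1/2.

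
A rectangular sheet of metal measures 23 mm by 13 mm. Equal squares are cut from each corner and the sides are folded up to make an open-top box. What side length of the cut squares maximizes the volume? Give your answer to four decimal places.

With cut size x, the volume is V(x) = x(23 − 2x)(13 − 2x) for 0 < x < 6.5.
V'(x) = 12x^2 − 144x + 299. Setting V'(x) = 0 gives x ≈ 2.6708 (the root in (0, 6.5)).
V''(x) = 24x − 144 is negative there, so this is the maximum; V ≈ 361.1859.

2.6708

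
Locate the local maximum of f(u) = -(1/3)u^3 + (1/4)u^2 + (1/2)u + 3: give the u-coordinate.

f'(u) = -u^2 + (1/2)u + 1/2. Setting f'(u) = 0 gives u ∈ {-1/2, 1}.
Second-derivative test with f''(u) = -2u + 1/2: f''(-1/2) = 3/2 > 0 ⇒ local minimum; f''(1) = -3/2 < 0 ⇒ local maximum.
So the local maximum value is f(1) = 41/12.

1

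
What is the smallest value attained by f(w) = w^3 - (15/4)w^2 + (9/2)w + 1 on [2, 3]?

3

The derivative is 3w^2 - (15/2)w + 9/2, which has no zeros in [2, 3].
Evaluating at the critical points and endpoints: f(2) = 3, f(3) = 31/4.
The minimum over the interval is 3, attained at w = 2.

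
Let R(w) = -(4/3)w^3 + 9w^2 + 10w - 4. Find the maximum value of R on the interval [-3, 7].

313/3

Differentiating, R'(w) = -4w^2 + 18w + 10; which vanishes at w = -1/2 and w = 5.
Candidates: R(-3) = 83, R(-1/2) = -79/12, R(5) = 313/3, R(7) = 149/3.
So the maximum is R(5) = 313/3.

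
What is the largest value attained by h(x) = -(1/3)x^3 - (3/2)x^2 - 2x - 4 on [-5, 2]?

61/6

Differentiating, h'(x) = -x^2 - 3x - 2; which vanishes at x = -2 and x = -1.
Candidates: h(-5) = 61/6; h(-2) = -10/3; h(-1) = -19/6; h(2) = -50/3.
The maximum over the interval is 61/6, attained at x = -5.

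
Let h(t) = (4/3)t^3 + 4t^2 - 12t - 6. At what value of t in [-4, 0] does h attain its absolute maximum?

Differentiating, h'(t) = 4t^2 + 8t - 12; whose only zero in [-4, 0] is t = -3.
Compare values at every candidate in [-4, 0]: h(-4) = 62/3; h(-3) = 30; h(0) = -6.
Hence the absolute maximum is 30 at t = -3.

-3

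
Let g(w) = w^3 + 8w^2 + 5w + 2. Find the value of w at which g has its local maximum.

-5

Critical points: g'(w) = 3w^2 + 16w + 5 vanishes at w = -5, -1/3.
Second-derivative test with g''(w) = 6w + 16: g''(-5) = -14 < 0 ⇒ local maximum; g''(-1/3) = 14 > 0 ⇒ local minimum.
Thus g has its local maximum at w = -5, with value 52.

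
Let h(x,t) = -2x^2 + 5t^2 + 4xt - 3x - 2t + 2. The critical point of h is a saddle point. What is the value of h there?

125/56

∂h/∂x = -4x + 4t - 3 = 0 and ∂h/∂t = 4x + 10t - 2 = 0, so (x, t) = (-11/28, 5/14).
The Hessian has h_{xx} = -4, h_{tt} = 10, h_{xt} = 4, giving D = -56 < 0, so the point is a saddle point.
h(-11/28, 5/14) = 125/56.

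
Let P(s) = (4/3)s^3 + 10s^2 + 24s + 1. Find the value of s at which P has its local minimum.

-2

P'(s) = 4s^2 + 20s + 24. Setting P'(s) = 0 gives s ∈ {-3, -2}.
Second-derivative test with P''(s) = 8s + 20: P''(-3) = -4 < 0 ⇒ local maximum; P''(-2) = 4 > 0 ⇒ local minimum.
So the local minimum value is P(-2) = -53/3.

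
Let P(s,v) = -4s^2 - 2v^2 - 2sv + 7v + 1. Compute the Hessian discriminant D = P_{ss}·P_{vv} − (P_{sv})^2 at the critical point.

∂P/∂s = -8s - 2v = 0 and ∂P/∂v = -2s - 4v + 7 = 0, so (s, v) = (-1/2, 2).
The Hessian has P_{ss} = -8, P_{vv} = -4, P_{sv} = -2, giving D = 28 > 0 with P_{ss} < 0, so the point is a local maximum.
D = (-8)·(-4) − (-2)^2 = 28.

28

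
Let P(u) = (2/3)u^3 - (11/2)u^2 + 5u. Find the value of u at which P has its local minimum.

P'(u) = 2u^2 - 11u + 5. Setting P'(u) = 0 gives u ∈ {1/2, 5}.
Second-derivative test with P''(u) = 4u - 11: P''(1/2) = -9 < 0 ⇒ local maximum; P''(5) = 9 > 0 ⇒ local minimum.
The local minimum is P(5) = -175/6.

5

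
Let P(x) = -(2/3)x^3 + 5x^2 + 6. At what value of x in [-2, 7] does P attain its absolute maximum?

P'(x) = -2x^2 + 10x, which vanishes at x = 0 and x = 5.
Compare values at every candidate in [-2, 7]: P(-2) = 94/3, P(0) = 6, P(5) = 143/3, P(7) = 67/3.
The maximum over the interval is 143/3, attained at x = 5.

5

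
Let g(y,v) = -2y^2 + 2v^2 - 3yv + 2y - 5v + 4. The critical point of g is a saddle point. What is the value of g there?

28/25

∂g/∂y = -4y - 3v + 2 = 0 and ∂g/∂v = -3y + 4v - 5 = 0, so (y, v) = (-7/25, 26/25).
The Hessian has g_{yy} = -4, g_{vv} = 4, g_{yv} = -3, giving D = -25 < 0, so the point is a saddle point.
g(-7/25, 26/25) = 28/25.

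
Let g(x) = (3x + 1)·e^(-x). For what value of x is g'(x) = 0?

Differentiating with the product rule gives g'(x) = (-3x + 2)·e^(-x). Since e^(-x) > 0, the only critical point is x = 2/3.
g''(2/3) has the same sign as -3 < 0, so this is a local maximum.
g(2/3) = (3)·e^(-2/3) ≈ 1.5403.

2/3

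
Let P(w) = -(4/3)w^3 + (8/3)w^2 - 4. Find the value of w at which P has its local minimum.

Critical points: P'(w) = -4w^2 + (16/3)w vanishes at w = 0, 4/3.
Second-derivative test with P''(w) = -8w + 16/3: P''(0) = 16/3 > 0 ⇒ local minimum; P''(4/3) = -16/3 < 0 ⇒ local maximum.
So the local minimum value is P(0) = -4.

0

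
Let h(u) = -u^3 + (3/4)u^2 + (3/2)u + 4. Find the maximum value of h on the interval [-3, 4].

The derivative is -3u^2 + (3/2)u + 3/2, which vanishes at u = -1/2 and u = 1.
Candidates: h(-3) = 133/4; h(-1/2) = 57/16; h(1) = 21/4; h(4) = -42.
So the maximum is h(-3) = 133/4.

133/4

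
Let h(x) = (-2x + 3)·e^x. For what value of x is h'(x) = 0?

h'(x) = (-2)·e^x + (-2x + 3)·1·e^x = (-2x + 1)·e^x. Since e^x > 0, the only critical point is x = 1/2.
h''(1/2) has the same sign as -2 < 0, so this is a local maximum.
h(1/2) = (2)·e^(1/2) ≈ 3.2974.

1/2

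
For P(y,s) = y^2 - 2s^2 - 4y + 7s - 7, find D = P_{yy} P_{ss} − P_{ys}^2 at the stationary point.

∂P/∂y = 2y - 4 = 0 and ∂P/∂s = -4s + 7 = 0, so (y, s) = (2, 7/4).
The Hessian has P_{yy} = 2, P_{ss} = -4, P_{ys} = 0, giving D = -8 < 0, so the point is a saddle point.
D = (2)·(-4) − (0)^2 = -8.

-8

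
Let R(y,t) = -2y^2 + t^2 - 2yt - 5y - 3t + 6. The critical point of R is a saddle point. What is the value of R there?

109/12

∂R/∂y = -4y - 2t - 5 = 0 and ∂R/∂t = -2y + 2t - 3 = 0, so (y, t) = (-4/3, 1/6).
The Hessian has R_{yy} = -4, R_{tt} = 2, R_{yt} = -2, giving D = -12 < 0, so the point is a saddle point.
R(-4/3, 1/6) = 109/12.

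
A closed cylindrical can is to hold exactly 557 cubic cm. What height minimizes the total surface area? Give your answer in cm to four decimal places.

With radius r and height h, πr²h = 557 so h = 557/(πr²), and S(r) = 2πr² + 2πrh = 2πr² + 2·557/r.
S'(r) = 4πr − 2·557/r² = 0 ⇒ r³ = 557/(2π), so r ≈ 4.4589 and h = 2r ≈ 8.9177.
S''(r) = 4π + 4·557/r³ > 0, so this is the minimum; S ≈ 374.7584.

8.9177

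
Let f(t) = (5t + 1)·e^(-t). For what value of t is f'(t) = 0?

4/5

Differentiating with the product rule gives f'(t) = (-5t + 4)·e^(-t). Since e^(-t) > 0, the only critical point is t = 4/5.
f''(4/5) has the same sign as -5 < 0, so this is a local maximum.
f(4/5) = (5)·e^(-4/5) ≈ 2.2466.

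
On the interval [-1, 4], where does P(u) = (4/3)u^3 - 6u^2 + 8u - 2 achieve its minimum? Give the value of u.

The derivative is 4u^2 - 12u + 8, which vanishes at u = 1 and u = 2.
Evaluating at the critical points and endpoints: P(-1) = -52/3, P(1) = 4/3, P(2) = 2/3, P(4) = 58/3.
The minimum over the interval is -52/3, attained at u = -1.

-1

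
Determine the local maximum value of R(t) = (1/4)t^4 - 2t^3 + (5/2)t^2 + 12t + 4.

115/4

R'(t) = t^3 - 6t^2 + 5t + 12 = 0 at t = -1, 3, 4.
R''(t) = 3t^2 - 12t + 5. R''(-1) = 20 > 0 ⇒ local minimum; R''(3) = -4 < 0 ⇒ local maximum; R''(4) = 5 > 0 ⇒ local minimum.
So the local maximum value is R(3) = 115/4.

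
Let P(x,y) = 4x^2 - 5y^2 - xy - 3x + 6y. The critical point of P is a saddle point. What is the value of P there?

∂P/∂x = 8x - y - 3 = 0 and ∂P/∂y = -x - 10y + 6 = 0, so (x, y) = (4/9, 5/9).
The Hessian has P_{xx} = 8, P_{yy} = -10, P_{xy} = -1, giving D = -81 < 0, so the point is a saddle point.
P(4/9, 5/9) = 1.

1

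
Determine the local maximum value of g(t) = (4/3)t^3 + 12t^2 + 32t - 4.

g'(t) = 4t^2 + 24t + 32 = 0 at t = -4, -2.
Second-derivative test with g''(t) = 8t + 24: g''(-4) = -8 < 0 ⇒ local maximum; g''(-2) = 8 > 0 ⇒ local minimum.
So the local maximum value is g(-4) = -76/3.

-76/3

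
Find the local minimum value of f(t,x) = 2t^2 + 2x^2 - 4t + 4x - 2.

-6

∂f/∂t = 4t - 4 = 0 and ∂f/∂x = 4x + 4 = 0, so (t, x) = (1, -1).
The Hessian has f_{tt} = 4, f_{xx} = 4, f_{tx} = 0, giving D = 16 > 0 with f_{tt} > 0, so the point is a local minimum.
f(1, -1) = -6.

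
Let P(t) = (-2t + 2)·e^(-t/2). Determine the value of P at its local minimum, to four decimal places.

-0.8925

P'(t) = (-2)·e^(-t/2) + (-2t + 2)·(-1/2)·e^(-t/2) = (t - 3)·e^(-t/2). Since e^(-t/2) > 0, the only critical point is t = 3.
P''(3) has the same sign as 1 > 0, so this is a local minimum.
P(3) = (-4)·e^(-3/2) ≈ -0.8925.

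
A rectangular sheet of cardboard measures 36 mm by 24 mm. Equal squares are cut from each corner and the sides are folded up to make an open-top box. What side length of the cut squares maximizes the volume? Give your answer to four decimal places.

With cut size x, the volume is V(x) = x(36 − 2x)(24 − 2x) for 0 < x < 12.
V'(x) = 12x^2 − 240x + 864. Setting V'(x) = 0 gives x ≈ 4.7085 (the root in (0, 12)).
V''(x) = 24x − 240 is negative there, so this is the maximum; V ≈ 1825.2966.

4.7085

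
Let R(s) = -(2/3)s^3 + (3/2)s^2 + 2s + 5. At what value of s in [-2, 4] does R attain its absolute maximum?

-2

The derivative is -2s^2 + 3s + 2, which vanishes at s = -1/2 and s = 2.
Evaluating at the critical points and endpoints: R(-2) = 37/3; R(-1/2) = 107/24; R(2) = 29/3; R(4) = -17/3.
Hence the absolute maximum is 37/3 at s = -2.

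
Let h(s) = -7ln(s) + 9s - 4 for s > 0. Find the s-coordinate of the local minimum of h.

7/9

h'(s) = -7/s + 9 = 0 gives s = 7/9.
h''(s) = 7/s², which is positive for s > 0, so this is a local minimum.
h(7/9) = -7·ln(7/9) + 7 - 4 ≈ 4.7592.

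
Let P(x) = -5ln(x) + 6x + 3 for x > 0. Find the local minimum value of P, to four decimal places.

8.9116

P'(x) = -5/x + 6 = 0 gives x = 5/6.
P''(x) = 5/x², which is positive for x > 0, so this is a local minimum.
P(5/6) = -5·ln(5/6) + 5 + 3 ≈ 8.9116.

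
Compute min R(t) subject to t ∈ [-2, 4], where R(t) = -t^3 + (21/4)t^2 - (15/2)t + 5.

-5

The derivative is -3t^2 + (21/2)t - 15/2, which vanishes at t = 1 and t = 5/2.
Compare values at every candidate in [-2, 4]: R(-2) = 49; R(1) = 7/4; R(5/2) = 55/16; R(4) = -5.
So the minimum is R(4) = -5.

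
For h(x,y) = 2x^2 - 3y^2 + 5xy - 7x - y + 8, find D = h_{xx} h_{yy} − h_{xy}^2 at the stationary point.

-49

∂h/∂x = 4x + 5y - 7 = 0 and ∂h/∂y = 5x - 6y - 1 = 0, so (x, y) = (47/49, 31/49).
The Hessian has h_{xx} = 4, h_{yy} = -6, h_{xy} = 5, giving D = -49 < 0, so the point is a saddle point.
D = (4)·(-6) − (5)^2 = -49.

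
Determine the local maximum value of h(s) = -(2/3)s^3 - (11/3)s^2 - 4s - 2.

h'(s) = -2s^2 - (22/3)s - 4. Setting h'(s) = 0 gives s ∈ {-3, -2/3}.
Second-derivative test with h''(s) = -4s - 22/3: h''(-3) = 14/3 > 0 ⇒ local minimum; h''(-2/3) = -14/3 < 0 ⇒ local maximum.
The local maximum is h(-2/3) = -62/81.

-62/81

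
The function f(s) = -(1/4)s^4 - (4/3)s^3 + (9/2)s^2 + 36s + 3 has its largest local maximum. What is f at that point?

f'(s) = -s^3 - 4s^2 + 9s + 36. Setting f'(s) = 0 gives s ∈ {-4, -3, 3}.
Since f''(s) = -3s^2 - 8s + 9, we get f''(-4) = -7 < 0 ⇒ local maximum; f''(-3) = 6 > 0 ⇒ local minimum; f''(3) = -42 < 0 ⇒ local maximum.
So the largest local maximum value is f(3) = 381/4.

381/4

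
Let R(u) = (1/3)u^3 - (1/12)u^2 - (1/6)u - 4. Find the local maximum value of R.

-1285/324

R'(u) = u^2 - (1/6)u - 1/6 = 0 at u = -1/3, 1/2.
Second-derivative test with R''(u) = 2u - 1/6: R''(-1/3) = -5/6 < 0 ⇒ local maximum; R''(1/2) = 5/6 > 0 ⇒ local minimum.
The local maximum is R(-1/3) = -1285/324.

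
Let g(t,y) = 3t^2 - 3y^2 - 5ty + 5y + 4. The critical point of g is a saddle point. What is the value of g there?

319/61

∂g/∂t = 6t - 5y = 0 and ∂g/∂y = -5t - 6y + 5 = 0, so (t, y) = (25/61, 30/61).
The Hessian has g_{tt} = 6, g_{yy} = -6, g_{ty} = -5, giving D = -61 < 0, so the point is a saddle point.
g(25/61, 30/61) = 319/61.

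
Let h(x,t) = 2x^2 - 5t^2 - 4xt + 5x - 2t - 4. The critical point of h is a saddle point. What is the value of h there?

∂h/∂x = 4x - 4t + 5 = 0 and ∂h/∂t = -4x - 10t - 2 = 0, so (x, t) = (-29/28, 3/14).
The Hessian has h_{xx} = 4, h_{tt} = -10, h_{xt} = -4, giving D = -56 < 0, so the point is a saddle point.
h(-29/28, 3/14) = -381/56.

-381/56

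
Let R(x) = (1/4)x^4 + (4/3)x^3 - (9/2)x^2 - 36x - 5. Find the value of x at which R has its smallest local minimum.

3

Critical points: R'(x) = x^3 + 4x^2 - 9x - 36 vanishes at x = -4, -3, 3.
Since R''(x) = 3x^2 + 8x - 9, we get R''(-4) = 7 > 0 ⇒ local minimum; R''(-3) = -6 < 0 ⇒ local maximum; R''(3) = 42 > 0 ⇒ local minimum.
Thus R has its smallest local minimum at x = 3, with value -389/4.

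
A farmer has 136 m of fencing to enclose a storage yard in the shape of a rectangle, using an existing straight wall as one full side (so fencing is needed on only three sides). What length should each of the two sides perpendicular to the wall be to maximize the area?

34

Let the sides perpendicular to the wall have length x and the parallel side y, so 2x + y = 136 and the area is A = xy = x(136 − 2x).
A'(x) = 136 − 4x = 0 gives x = 34, and A''(x) = −4 < 0 confirms a maximum.
Then y = 136 − 2·34 = 68 and A = 2312.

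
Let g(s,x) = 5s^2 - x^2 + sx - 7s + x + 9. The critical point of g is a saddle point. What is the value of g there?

152/21

∂g/∂s = 10s + x - 7 = 0 and ∂g/∂x = s - 2x + 1 = 0, so (s, x) = (13/21, 17/21).
The Hessian has g_{ss} = 10, g_{xx} = -2, g_{sx} = 1, giving D = -21 < 0, so the point is a saddle point.
g(13/21, 17/21) = 152/21.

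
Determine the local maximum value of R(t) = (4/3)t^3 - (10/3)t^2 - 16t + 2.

R'(t) = 4t^2 - (20/3)t - 16. Setting R'(t) = 0 gives t ∈ {-4/3, 3}.
R''(t) = 8t - 20/3. R''(-4/3) = -52/3 < 0 ⇒ local maximum; R''(3) = 52/3 > 0 ⇒ local minimum.
Thus R has its local maximum at t = -4/3, with value 1154/81.

1154/81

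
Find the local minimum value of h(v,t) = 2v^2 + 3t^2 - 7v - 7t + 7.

-77/24

∂h/∂v = 4v - 7 = 0 and ∂h/∂t = 6t - 7 = 0, so (v, t) = (7/4, 7/6).
The Hessian has h_{vv} = 4, h_{tt} = 6, h_{vt} = 0, giving D = 24 > 0 with h_{vv} > 0, so the point is a local minimum.
h(7/4, 7/6) = -77/24.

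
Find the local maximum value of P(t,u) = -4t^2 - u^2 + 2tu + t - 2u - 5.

-47/12

∂P/∂t = -8t + 2u + 1 = 0 and ∂P/∂u = 2t - 2u - 2 = 0, so (t, u) = (-1/6, -7/6).
The Hessian has P_{tt} = -8, P_{uu} = -2, P_{tu} = 2, giving D = 12 > 0 with P_{tt} < 0, so the point is a local maximum.
P(-1/6, -7/6) = -47/12.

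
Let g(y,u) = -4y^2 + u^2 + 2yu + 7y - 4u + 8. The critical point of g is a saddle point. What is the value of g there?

∂g/∂y = -8y + 2u + 7 = 0 and ∂g/∂u = 2y + 2u - 4 = 0, so (y, u) = (11/10, 9/10).
The Hessian has g_{yy} = -8, g_{uu} = 2, g_{yu} = 2, giving D = -20 < 0, so the point is a saddle point.
g(11/10, 9/10) = 201/20.

201/20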